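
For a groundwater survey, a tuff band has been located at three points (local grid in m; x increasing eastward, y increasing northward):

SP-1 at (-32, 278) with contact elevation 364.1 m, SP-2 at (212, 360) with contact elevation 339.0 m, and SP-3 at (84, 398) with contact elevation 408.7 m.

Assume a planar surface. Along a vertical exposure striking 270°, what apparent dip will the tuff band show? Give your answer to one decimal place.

18.6°

Two edge vectors: SP-1→SP-2 = (244, 82, -25.1), SP-1→SP-3 = (116, 120, 44.6).
Normal n = (SP-1→SP-2) × (SP-1→SP-3) = (6669.2, -13794, 19768).
So ∂z/∂x = −n_x/n_z = −0.33737 and ∂z/∂y = −n_y/n_z = 0.69779.
Unit vector along 270° is (sin 270°, cos 270°) = (-1.0000, -0.0000).
Slope in that direction = a·(-1.0000) + b·(-0.0000) = 0.33737.
Apparent dip = arctan|0.33737| = 18.6° (true dip is 37.8°, so apparent ≤ true as expected).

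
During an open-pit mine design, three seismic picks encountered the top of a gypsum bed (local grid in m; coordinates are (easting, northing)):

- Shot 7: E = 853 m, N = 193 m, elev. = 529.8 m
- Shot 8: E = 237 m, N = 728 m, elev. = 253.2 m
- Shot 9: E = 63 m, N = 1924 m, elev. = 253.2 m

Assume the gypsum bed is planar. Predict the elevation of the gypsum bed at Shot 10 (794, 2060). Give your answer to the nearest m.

Let the plane be z = a·E + b·N + c.
Shot 8−Shot 7: −616a + 535b = −276.6;  Shot 9−Shot 7: −790a + 1731b = −276.6.
Solving gives a = 0.51397, b = 0.07477.
Then c = 529.8 − a·853 − b·193 = 76.95.
At (794, 2060): z = 408.1 + 154.0 + 76.95 = 639.1 m.

639 m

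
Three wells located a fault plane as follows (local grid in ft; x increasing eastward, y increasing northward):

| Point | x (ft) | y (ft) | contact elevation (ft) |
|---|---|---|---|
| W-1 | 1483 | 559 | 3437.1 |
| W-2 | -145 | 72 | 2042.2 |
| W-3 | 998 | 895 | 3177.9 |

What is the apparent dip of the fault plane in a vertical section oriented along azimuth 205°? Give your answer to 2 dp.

Two edge vectors: W-1→W-2 = (-1628, -487, -1394.9), W-1→W-3 = (-485, 336, -259.2).
Normal n = (W-1→W-2) × (W-1→W-3) = (594916.8, 254548.9, -783203).
So ∂z/∂x = −n_x/n_z = 0.75959 and ∂z/∂y = −n_y/n_z = 0.32501.
Unit vector along 205° is (sin 205°, cos 205°) = (-0.4226, -0.9063).
Slope in that direction = a·(-0.4226) + b·(-0.9063) = −0.61558.
Apparent dip = arctan|0.61558| = 31.62° (true dip is 39.6°, so apparent ≤ true as expected).

31.62°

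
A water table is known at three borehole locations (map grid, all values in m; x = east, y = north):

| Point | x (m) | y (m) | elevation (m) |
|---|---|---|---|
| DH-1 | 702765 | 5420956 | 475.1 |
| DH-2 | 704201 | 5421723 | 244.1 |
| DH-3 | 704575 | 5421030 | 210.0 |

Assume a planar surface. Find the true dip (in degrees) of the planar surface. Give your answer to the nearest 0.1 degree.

Two edge vectors: DH-1→DH-2 = (1436, 767, -231), DH-1→DH-3 = (1810, 74, -265.1).
Normal n = (DH-1→DH-2) × (DH-1→DH-3) = (-186237.7, -37426.4, -1282006).
So ∂z/∂x = −n_x/n_z = −0.14527 and ∂z/∂y = −n_y/n_z = −0.02919.
Gradient magnitude |∇z| = √(a² + b²) = √(0.02110 + 0.00085) = 0.14817.
True dip = arctan(0.14817) = 8.4°, dipping toward ENE (azimuth ≈ 079°).

8.4°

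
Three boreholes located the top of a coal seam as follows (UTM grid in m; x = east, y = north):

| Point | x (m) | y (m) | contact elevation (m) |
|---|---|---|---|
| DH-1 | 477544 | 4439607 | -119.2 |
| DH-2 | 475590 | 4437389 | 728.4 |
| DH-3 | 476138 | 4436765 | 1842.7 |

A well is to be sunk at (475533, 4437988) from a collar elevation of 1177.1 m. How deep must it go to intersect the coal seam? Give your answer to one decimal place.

1144.1 m

Let the plane be z = a·x + b·y + c.
DH-2−DH-1: −1954a − 2218b = 847.6;  DH-3−DH-1: −1406a − 2842b = 1961.9.
Solving gives a = 0.797867141, b = −1.085046165.
Then c = -119.2 − a·477544 − b·4439607 = 4436042.68.
At (475533, 4437988): z_contact = 379412.16 − 4815421.86 + 4436042.68 = 32.98 m.
Depth below ground = 1177.1 − 32.98 = 1144.1 m.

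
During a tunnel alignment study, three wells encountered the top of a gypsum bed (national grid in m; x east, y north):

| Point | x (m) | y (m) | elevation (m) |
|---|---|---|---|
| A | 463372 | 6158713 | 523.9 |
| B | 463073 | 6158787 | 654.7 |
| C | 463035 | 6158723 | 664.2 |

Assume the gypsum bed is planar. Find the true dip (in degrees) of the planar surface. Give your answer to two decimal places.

23.01°

Two edge vectors: A→B = (-299, 74, 130.8), A→C = (-337, 10, 140.3).
Normal n = (A→B) × (A→C) = (9074.2, -2129.9, 21948).
So ∂z/∂x = −n_x/n_z = −0.41344 and ∂z/∂y = −n_y/n_z = 0.09704.
Gradient magnitude |∇z| = √(a² + b²) = √(0.17093 + 0.00942) = 0.42468.
True dip = arctan(0.42468) = 23.01°, dipping toward ESE (azimuth ≈ 103°).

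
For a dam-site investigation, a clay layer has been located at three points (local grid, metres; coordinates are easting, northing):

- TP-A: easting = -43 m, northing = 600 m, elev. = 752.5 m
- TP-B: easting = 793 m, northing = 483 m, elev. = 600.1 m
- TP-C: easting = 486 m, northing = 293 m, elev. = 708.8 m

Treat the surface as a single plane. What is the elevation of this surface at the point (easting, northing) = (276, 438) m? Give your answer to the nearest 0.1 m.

Two edge vectors: TP-A→TP-B = (836, -117, -152.4), TP-A→TP-C = (529, -307, -43.7).
Normal n = (TP-A→TP-B) × (TP-A→TP-C) = (-41673.9, -44086.4, -194759).
So ∂z/∂easting = −n_x/n_z = −0.21398 and ∂z/∂northing = −n_y/n_z = −0.22636.
Intercept c from TP-A: 752.5 − 9.20 + 135.82 = 879.12.
At (276, 438): z = −59.1 − 99.1 + 879.12 = 720.9 m.

720.9 m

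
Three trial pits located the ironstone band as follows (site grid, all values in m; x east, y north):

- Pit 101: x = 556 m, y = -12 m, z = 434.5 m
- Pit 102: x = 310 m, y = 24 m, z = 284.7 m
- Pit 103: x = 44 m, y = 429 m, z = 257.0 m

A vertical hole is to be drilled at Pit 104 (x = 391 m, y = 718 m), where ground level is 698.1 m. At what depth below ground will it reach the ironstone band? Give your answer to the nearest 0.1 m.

Two edge vectors: Pit 101→Pit 102 = (-246, 36, -149.8), Pit 101→Pit 103 = (-512, 441, -177.5).
Normal n = (Pit 101→Pit 102) × (Pit 101→Pit 103) = (59671.8, 33032.6, -90054).
So ∂z/∂x = −n_x/n_z = 0.66262 and ∂z/∂y = −n_y/n_z = 0.36681.
Intercept c from Pit 101: 434.5 − 368.42 + 4.40 = 70.48.
At (391, 718): z_contact = 259.09 + 263.37 + 70.48 = 592.94 m.
Depth below ground = 698.1 − 592.94 = 105.2 m.

105.2 m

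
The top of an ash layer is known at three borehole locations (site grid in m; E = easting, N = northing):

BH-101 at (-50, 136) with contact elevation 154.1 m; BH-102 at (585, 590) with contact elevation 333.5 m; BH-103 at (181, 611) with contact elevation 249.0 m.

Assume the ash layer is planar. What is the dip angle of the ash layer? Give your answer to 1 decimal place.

13.2°

Let the plane be z = a·E + b·N + c.
BH-102−BH-101: 635a + 454b = 179.4;  BH-103−BH-101: 231a + 475b = 94.9.
Solving gives a = 0.21413, b = 0.09565.
Gradient magnitude |∇z| = √(a² + b²) = √(0.04585 + 0.00915) = 0.23452.
True dip = arctan(0.23452) = 13.2°, dipping toward WSW (azimuth ≈ 246°).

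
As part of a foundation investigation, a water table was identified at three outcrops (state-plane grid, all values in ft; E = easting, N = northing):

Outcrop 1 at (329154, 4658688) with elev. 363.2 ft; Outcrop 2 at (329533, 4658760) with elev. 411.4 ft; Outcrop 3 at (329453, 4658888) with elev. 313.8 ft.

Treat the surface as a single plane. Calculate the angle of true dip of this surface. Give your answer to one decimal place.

Two edge vectors: Outcrop 1→Outcrop 2 = (379, 72, 48.2), Outcrop 1→Outcrop 3 = (299, 200, -49.4).
Normal n = (Outcrop 1→Outcrop 2) × (Outcrop 1→Outcrop 3) = (-13196.8, 33134.4, 54272).
So ∂z/∂E = −n_x/n_z = 0.24316 and ∂z/∂N = −n_y/n_z = −0.61052.
Gradient magnitude |∇z| = √(a² + b²) = √(0.05913 + 0.37274) = 0.65717.
True dip = arctan(0.65717) = 33.3°, dipping toward NNW (azimuth ≈ 338°).

33.3°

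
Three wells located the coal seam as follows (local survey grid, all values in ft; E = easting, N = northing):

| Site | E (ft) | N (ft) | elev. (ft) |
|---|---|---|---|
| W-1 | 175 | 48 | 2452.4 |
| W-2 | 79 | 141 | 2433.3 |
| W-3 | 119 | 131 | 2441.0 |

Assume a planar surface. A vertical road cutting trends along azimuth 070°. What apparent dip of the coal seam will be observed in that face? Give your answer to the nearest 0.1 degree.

Let the plane be z = a·E + b·N + c.
W-2−W-1: −96a + 93b = −19.1;  W-3−W-1: −56a + 83b = −11.4.
Solving gives a = 0.19025, b = −0.00899.
Unit vector along 070° is (sin 70°, cos 70°) = (0.9397, 0.3420).
Slope in that direction = a·(0.9397) + b·(0.3420) = 0.17571.
Apparent dip = arctan|0.17571| = 10.0° (true dip is 10.8°, so apparent ≤ true as expected).

10.0°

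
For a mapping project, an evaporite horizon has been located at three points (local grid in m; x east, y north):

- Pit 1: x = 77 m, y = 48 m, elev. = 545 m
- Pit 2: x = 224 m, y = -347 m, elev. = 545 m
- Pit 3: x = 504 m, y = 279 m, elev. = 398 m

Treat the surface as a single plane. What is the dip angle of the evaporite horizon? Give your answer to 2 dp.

Two edge vectors: Pit 1→Pit 2 = (147, -395, 0), Pit 1→Pit 3 = (427, 231, -147).
Normal n = (Pit 1→Pit 2) × (Pit 1→Pit 3) = (58065, 21609, 202622).
So ∂z/∂x = −n_x/n_z = −0.28657 and ∂z/∂y = −n_y/n_z = −0.10665.
Gradient magnitude |∇z| = √(a² + b²) = √(0.08212 + 0.01137) = 0.30577.
True dip = arctan(0.30577) = 17.00°, dipping toward ENE (azimuth ≈ 070°).

17.00°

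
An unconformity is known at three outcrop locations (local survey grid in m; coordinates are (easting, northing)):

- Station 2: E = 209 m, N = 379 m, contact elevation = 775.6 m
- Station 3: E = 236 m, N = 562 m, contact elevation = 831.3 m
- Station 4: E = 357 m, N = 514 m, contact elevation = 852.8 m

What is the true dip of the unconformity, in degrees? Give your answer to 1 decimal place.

21.1°

Two edge vectors: Station 2→Station 3 = (27, 183, 55.7), Station 2→Station 4 = (148, 135, 77.2).
Normal n = (Station 2→Station 3) × (Station 2→Station 4) = (6608.1, 6159.2, -23439).
So ∂z/∂E = −n_x/n_z = 0.28193 and ∂z/∂N = −n_y/n_z = 0.26278.
Gradient magnitude |∇z| = √(a² + b²) = √(0.07948 + 0.06905) = 0.38540.
True dip = arctan(0.38540) = 21.1°, dipping toward SW (azimuth ≈ 227°).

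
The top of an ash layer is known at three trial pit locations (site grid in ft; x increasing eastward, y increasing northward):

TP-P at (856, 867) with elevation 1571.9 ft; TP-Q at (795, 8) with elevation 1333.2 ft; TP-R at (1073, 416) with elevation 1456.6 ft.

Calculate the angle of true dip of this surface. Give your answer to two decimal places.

Let the plane be z = a·x + b·y + c.
TP-Q−TP-P: −61a − 859b = −238.7;  TP-R−TP-P: 217a − 451b = −115.3.
Solving gives a = 0.04025, b = 0.27502.
Gradient magnitude |∇z| = √(a² + b²) = √(0.00162 + 0.07564) = 0.27795.
True dip = arctan(0.27795) = 15.53°, dipping toward S (azimuth ≈ 188°).

15.53°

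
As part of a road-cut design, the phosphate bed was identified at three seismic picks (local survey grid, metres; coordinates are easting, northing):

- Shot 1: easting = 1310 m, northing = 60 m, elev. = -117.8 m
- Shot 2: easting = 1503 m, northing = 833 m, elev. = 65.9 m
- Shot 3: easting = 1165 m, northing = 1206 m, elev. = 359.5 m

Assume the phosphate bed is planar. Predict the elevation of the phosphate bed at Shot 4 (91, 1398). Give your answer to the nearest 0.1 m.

Let the plane be z = a·easting + b·northing + c.
Shot 2−Shot 1: 193a + 773b = 183.7;  Shot 3−Shot 1: −145a + 1146b = 477.3.
Solving gives a = −0.475398, b = 0.356341.
Then c = -117.8 − a·1310 − b·60 = 483.59.
At (91, 1398): z = −43.3 + 498.2 + 483.59 = 938.5 m.

938.5 m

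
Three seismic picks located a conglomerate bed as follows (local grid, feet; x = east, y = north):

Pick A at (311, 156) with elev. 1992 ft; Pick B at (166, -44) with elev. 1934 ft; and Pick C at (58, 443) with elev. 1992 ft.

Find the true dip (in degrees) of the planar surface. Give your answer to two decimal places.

Let the plane be z = a·x + b·y + c.
Pick B−Pick A: −145a − 200b = −58;  Pick C−Pick A: −253a + 287b = 0.
Solving gives a = 0.18051, b = 0.15913.
Gradient magnitude |∇z| = √(a² + b²) = √(0.03258 + 0.02532) = 0.24064.
True dip = arctan(0.24064) = 13.53°, dipping toward SW (azimuth ≈ 229°).

13.53°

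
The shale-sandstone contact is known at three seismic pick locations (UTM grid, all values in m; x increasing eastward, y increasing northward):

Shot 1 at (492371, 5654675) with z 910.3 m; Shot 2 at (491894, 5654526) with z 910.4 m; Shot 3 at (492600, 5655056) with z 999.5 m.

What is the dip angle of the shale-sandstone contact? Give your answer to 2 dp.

Two edge vectors: Shot 1→Shot 2 = (-477, -149, 0.1), Shot 1→Shot 3 = (229, 381, 89.2).
Normal n = (Shot 1→Shot 2) × (Shot 1→Shot 3) = (-13328.9, 42571.3, -147616).
So ∂z/∂x = −n_x/n_z = −0.09029 and ∂z/∂y = −n_y/n_z = 0.28839.
Gradient magnitude |∇z| = √(a² + b²) = √(0.00815 + 0.08317) = 0.30220.
True dip = arctan(0.30220) = 16.81°, dipping toward SSE (azimuth ≈ 163°).

16.81°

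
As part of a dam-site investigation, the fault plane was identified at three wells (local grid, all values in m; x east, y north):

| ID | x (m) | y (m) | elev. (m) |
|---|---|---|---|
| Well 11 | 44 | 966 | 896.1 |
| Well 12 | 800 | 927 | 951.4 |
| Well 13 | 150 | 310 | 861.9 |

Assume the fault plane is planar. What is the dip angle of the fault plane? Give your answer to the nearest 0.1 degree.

Let the plane be z = a·x + b·y + c.
Well 12−Well 11: 756a − 39b = 55.3;  Well 13−Well 11: 106a − 656b = −34.2.
Solving gives a = 0.07648, b = 0.06449.
Gradient magnitude |∇z| = √(a² + b²) = √(0.00585 + 0.00416) = 0.10004.
True dip = arctan(0.10004) = 5.7°, dipping toward SW (azimuth ≈ 230°).

5.7°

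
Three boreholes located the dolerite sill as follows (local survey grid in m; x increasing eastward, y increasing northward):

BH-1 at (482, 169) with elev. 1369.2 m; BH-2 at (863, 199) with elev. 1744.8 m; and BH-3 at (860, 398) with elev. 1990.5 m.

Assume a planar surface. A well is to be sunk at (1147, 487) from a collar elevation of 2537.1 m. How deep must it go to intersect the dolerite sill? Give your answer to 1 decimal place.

180.8 m

Let the plane be z = a·x + b·y + c.
BH-2−BH-1: 381a + 30b = 375.6;  BH-3−BH-1: 378a + 229b = 621.3.
Solving gives a = 0.887555, b = 1.248054.
Then c = 1369.2 − a·482 − b·169 = 730.48.
At (1147, 487): z_contact = 1018.03 + 607.80 + 730.48 = 2356.31 m.
Depth below ground = 2537.1 − 2356.31 = 180.8 m.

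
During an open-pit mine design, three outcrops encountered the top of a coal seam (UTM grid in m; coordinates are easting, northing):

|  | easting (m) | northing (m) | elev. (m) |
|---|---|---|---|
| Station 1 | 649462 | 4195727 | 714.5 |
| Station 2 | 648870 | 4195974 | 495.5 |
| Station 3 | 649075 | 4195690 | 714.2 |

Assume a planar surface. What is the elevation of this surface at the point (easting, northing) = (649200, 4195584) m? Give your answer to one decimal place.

Let the plane be z = a·easting + b·northing + c.
Station 2−Station 1: −592a + 247b = −219;  Station 3−Station 1: −387a − 37b = −0.3.
Solving gives a = 0.069596487, b = −0.719833522.
Then c = 714.5 − a·649462 − b·4195727 = 2975739.17.
At (649200, 4195584): z = 45182.0 − 3020122.0 + 2975739.17 = 799.2 m.

799.2 m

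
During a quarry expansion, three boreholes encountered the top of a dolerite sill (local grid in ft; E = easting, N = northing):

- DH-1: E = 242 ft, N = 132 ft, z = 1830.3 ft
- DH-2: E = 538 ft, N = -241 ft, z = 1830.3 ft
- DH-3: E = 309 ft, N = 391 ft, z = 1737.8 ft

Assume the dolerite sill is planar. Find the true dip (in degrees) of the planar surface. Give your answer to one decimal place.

23.4°

Let the plane be z = a·E + b·N + c.
DH-2−DH-1: 296a − 373b = 0;  DH-3−DH-1: 67a + 259b = −92.5.
Solving gives a = −0.33941, b = −0.26934.
Gradient magnitude |∇z| = √(a² + b²) = √(0.11520 + 0.07255) = 0.43329.
True dip = arctan(0.43329) = 23.4°, dipping toward NE (azimuth ≈ 052°).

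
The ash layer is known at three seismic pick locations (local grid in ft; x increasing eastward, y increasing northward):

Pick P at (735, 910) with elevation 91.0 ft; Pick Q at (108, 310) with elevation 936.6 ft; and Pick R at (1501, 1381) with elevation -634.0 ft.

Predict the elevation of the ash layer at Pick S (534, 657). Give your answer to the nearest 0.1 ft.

433.4 ft

Two edge vectors: Pick P→Pick Q = (-627, -600, 845.6), Pick P→Pick R = (766, 471, -725).
Normal n = (Pick P→Pick Q) × (Pick P→Pick R) = (36722.4, 193154.6, 164283).
So ∂z/∂x = −n_x/n_z = −0.223531 and ∂z/∂y = −n_y/n_z = −1.175743.
Intercept c from Pick P: 91 + 164.30 + 1069.93 = 1325.22.
At (534, 657): z = −119.4 − 772.5 + 1325.22 = 433.4 ft.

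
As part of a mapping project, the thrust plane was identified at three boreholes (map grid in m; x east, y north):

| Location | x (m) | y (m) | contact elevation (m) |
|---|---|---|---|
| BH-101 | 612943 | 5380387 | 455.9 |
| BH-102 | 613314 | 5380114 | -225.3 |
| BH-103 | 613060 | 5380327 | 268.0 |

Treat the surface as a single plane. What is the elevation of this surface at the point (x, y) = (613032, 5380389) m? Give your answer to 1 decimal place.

Let the plane be z = a·x + b·y + c.
BH-102−BH-101: 371a − 273b = −681.2;  BH-103−BH-101: 117a − 60b = −187.9.
Solving gives a = −1.076820576, b = 1.031866543.
Then c = 455.9 − a·612943 − b·5380387 = −4891355.80.
At (613032, 5380389): z = −660125.5 + 5551843.4 − 4891355.80 = 362.1 m.

362.1 m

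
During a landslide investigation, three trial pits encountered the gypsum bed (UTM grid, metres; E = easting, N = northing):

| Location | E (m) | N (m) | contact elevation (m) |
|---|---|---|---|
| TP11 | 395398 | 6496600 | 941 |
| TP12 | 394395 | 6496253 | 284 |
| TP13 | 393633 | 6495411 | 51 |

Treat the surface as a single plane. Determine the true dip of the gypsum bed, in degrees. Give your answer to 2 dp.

43.08°

Two edge vectors: TP11→TP12 = (-1003, -347, -657), TP11→TP13 = (-1765, -1189, -890).
Normal n = (TP11→TP12) × (TP11→TP13) = (-472343, 266935, 580112).
So ∂z/∂E = −n_x/n_z = 0.81423 and ∂z/∂N = −n_y/n_z = −0.46014.
Gradient magnitude |∇z| = √(a² + b²) = √(0.66297 + 0.21173) = 0.93525.
True dip = arctan(0.93525) = 43.08°, dipping toward WNW (azimuth ≈ 299°).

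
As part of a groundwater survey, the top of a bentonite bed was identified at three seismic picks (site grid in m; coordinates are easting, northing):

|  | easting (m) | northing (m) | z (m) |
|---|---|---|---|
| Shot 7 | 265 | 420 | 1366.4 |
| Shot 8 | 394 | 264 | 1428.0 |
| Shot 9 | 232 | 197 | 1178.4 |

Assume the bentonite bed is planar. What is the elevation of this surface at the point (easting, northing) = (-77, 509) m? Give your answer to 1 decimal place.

990.4 m

Let the plane be z = a·easting + b·northing + c.
Shot 8−Shot 7: 129a − 156b = 61.6;  Shot 9−Shot 7: −33a − 223b = −188.
Solving gives a = 1.26979, b = 0.65514.
Then c = 1366.4 − a·265 − b·420 = 754.75.
At (-77, 509): z = −97.8 + 333.5 + 754.75 = 990.4 m.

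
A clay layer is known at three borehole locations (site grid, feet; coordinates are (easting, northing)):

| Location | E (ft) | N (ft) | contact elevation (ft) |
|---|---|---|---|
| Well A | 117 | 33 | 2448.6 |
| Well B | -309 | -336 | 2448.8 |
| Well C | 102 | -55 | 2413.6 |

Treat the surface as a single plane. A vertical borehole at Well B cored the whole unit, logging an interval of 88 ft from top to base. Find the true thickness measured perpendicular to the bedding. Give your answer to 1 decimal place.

74.9 ft

Let the plane be z = a·E + b·N + c.
Well B−Well A: −426a − 369b = 0.2;  Well C−Well A: −15a − 88b = −35.
Solving gives a = −0.40474, b = 0.46672.
|∇z| = √(a²+b²) = 0.61777, so dip δ = arctan(0.61777) = 31.71°.
True thickness = vertical thickness × cos δ = 88 × cos 31.71° = 74.9 ft.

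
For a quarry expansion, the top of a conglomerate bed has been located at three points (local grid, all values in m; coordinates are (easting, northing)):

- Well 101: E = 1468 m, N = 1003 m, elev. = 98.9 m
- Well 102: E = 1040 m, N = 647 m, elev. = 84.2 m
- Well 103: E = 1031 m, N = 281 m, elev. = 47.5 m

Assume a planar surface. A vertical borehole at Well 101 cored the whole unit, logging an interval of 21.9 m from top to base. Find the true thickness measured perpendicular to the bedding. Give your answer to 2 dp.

21.76 m

Let the plane be z = a·E + b·N + c.
Well 102−Well 101: −428a − 356b = −14.7;  Well 103−Well 101: −437a − 722b = −51.4.
Solving gives a = −0.05008, b = 0.10150.
|∇z| = √(a²+b²) = 0.11319, so dip δ = arctan(0.11319) = 6.46°.
True thickness = vertical thickness × cos δ = 21.9 × cos 6.46° = 21.76 m.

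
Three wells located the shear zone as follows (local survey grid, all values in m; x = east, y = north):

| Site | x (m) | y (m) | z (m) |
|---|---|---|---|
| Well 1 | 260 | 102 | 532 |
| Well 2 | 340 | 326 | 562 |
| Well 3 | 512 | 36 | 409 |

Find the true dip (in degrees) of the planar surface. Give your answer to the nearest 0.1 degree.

Let the plane be z = a·x + b·y + c.
Well 2−Well 1: 80a + 224b = 30;  Well 3−Well 1: 252a − 66b = −123.
Solving gives a = −0.41427, b = 0.28188.
Gradient magnitude |∇z| = √(a² + b²) = √(0.17162 + 0.07946) = 0.50108.
True dip = arctan(0.50108) = 26.6°, dipping toward SE (azimuth ≈ 124°).

26.6°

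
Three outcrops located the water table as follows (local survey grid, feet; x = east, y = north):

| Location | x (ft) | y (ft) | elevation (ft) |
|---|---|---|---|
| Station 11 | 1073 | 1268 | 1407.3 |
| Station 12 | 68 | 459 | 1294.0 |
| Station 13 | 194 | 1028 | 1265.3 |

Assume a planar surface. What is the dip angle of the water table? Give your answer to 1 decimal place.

Let the plane be z = a·x + b·y + c.
Station 12−Station 11: −1005a − 809b = −113.3;  Station 13−Station 11: −879a − 240b = −142.
Solving gives a = 0.18660, b = −0.09176.
Gradient magnitude |∇z| = √(a² + b²) = √(0.03482 + 0.00842) = 0.20794.
True dip = arctan(0.20794) = 11.7°, dipping toward WNW (azimuth ≈ 296°).

11.7°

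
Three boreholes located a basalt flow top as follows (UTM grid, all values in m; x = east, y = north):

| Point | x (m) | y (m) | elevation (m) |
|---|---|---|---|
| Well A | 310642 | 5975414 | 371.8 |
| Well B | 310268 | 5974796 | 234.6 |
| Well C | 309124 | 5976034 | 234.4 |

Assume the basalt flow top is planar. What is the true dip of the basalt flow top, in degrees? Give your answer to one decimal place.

11.2°

Let the plane be z = a·x + b·y + c.
Well B−Well A: −374a − 618b = −137.2;  Well C−Well A: −1518a + 620b = −137.4.
Solving gives a = 0.14528, b = 0.13409.
Gradient magnitude |∇z| = √(a² + b²) = √(0.02111 + 0.01798) = 0.19770.
True dip = arctan(0.19770) = 11.2°, dipping toward SW (azimuth ≈ 227°).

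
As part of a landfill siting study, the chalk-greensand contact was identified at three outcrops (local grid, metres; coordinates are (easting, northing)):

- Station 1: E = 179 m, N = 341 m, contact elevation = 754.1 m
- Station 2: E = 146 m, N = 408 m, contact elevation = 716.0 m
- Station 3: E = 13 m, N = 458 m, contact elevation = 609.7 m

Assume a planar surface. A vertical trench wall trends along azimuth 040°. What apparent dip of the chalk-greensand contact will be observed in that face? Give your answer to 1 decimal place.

16.6°

Two edge vectors: Station 1→Station 2 = (-33, 67, -38.1), Station 1→Station 3 = (-166, 117, -144.4).
Normal n = (Station 1→Station 2) × (Station 1→Station 3) = (-5217.1, 1559.4, 7261).
So ∂z/∂E = −n_x/n_z = 0.71851 and ∂z/∂N = −n_y/n_z = −0.21476.
Unit vector along 040° is (sin 40°, cos 40°) = (0.6428, 0.7660).
Slope in that direction = a·(0.6428) + b·(0.7660) = 0.29733.
Apparent dip = arctan|0.29733| = 16.6° (true dip is 36.9°, so apparent ≤ true as expected).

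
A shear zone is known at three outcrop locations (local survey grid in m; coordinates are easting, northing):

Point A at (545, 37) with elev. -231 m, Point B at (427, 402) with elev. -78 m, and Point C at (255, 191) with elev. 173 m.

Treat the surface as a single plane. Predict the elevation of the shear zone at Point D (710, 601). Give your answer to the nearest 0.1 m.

-485.4 m

Two edge vectors: Point A→Point B = (-118, 365, 153), Point A→Point C = (-290, 154, 404).
Normal n = (Point A→Point B) × (Point A→Point C) = (123898, 3302, 87678).
So ∂z/∂easting = −n_x/n_z = −1.41310 and ∂z/∂northing = −n_y/n_z = −0.03766.
Intercept c from Point A: -231 + 770.14 + 1.39 = 540.53.
At (710, 601): z = −1003.3 − 22.6 + 540.53 = -485.4 m.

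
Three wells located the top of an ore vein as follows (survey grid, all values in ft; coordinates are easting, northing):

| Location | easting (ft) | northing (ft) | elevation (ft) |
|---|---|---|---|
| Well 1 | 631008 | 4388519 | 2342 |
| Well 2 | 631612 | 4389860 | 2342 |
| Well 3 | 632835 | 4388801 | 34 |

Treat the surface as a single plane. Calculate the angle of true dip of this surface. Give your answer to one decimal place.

56.1°

Let the plane be z = a·easting + b·northing + c.
Well 2−Well 1: 604a + 1341b = 0;  Well 3−Well 1: 1827a + 282b = −2308.
Solving gives a = −1.35766, b = 0.61150.
Gradient magnitude |∇z| = √(a² + b²) = √(1.84324 + 0.37394) = 1.48902.
True dip = arctan(1.48902) = 56.1°, dipping toward ESE (azimuth ≈ 114°).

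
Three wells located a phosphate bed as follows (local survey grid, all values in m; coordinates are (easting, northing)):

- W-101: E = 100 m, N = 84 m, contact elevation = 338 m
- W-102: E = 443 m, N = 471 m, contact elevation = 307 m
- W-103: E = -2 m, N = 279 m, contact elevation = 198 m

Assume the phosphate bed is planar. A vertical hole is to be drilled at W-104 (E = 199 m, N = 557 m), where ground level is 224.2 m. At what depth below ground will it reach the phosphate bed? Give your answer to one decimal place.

Two edge vectors: W-101→W-102 = (343, 387, -31), W-101→W-103 = (-102, 195, -140).
Normal n = (W-101→W-102) × (W-101→W-103) = (-48135, 51182, 106359).
So ∂z/∂E = −n_x/n_z = 0.45257 and ∂z/∂N = −n_y/n_z = −0.48122.
Intercept c from W-101: 338 − 45.26 + 40.42 = 333.17.
At (199, 557): z_contact = 90.06 − 268.04 + 333.17 = 155.19 m.
Depth below ground = 224.2 − 155.19 = 69.0 m.

69.0 m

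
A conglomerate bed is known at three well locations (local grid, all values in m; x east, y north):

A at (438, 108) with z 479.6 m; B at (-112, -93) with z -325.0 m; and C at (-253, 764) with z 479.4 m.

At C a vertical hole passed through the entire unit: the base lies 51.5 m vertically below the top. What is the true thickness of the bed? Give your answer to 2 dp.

Let the plane be z = a·x + b·y + c.
B−A: −550a − 201b = −804.6;  C−A: −691a + 656b = −0.2.
Solving gives a = 1.05637, b = 1.11242.
|∇z| = √(a²+b²) = 1.53408, so dip δ = arctan(1.53408) = 56.90°.
True thickness = vertical thickness × cos δ = 51.5 × cos 56.90° = 28.12 m.

28.12 m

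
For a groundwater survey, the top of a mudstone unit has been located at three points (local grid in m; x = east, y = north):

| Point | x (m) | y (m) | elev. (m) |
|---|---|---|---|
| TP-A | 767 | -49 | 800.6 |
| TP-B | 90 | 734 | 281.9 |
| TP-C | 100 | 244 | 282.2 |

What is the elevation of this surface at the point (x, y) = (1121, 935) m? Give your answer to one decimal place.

Let the plane be z = a·x + b·y + c.
TP-B−TP-A: −677a + 783b = −518.7;  TP-C−TP-A: −667a + 293b = −518.4.
Solving gives a = 0.783971, b = 0.015387.
Then c = 800.6 − a·767 − b·-49 = 200.05.
At (1121, 935): z = 878.8 + 14.4 + 200.05 = 1093.3 m.

1093.3 m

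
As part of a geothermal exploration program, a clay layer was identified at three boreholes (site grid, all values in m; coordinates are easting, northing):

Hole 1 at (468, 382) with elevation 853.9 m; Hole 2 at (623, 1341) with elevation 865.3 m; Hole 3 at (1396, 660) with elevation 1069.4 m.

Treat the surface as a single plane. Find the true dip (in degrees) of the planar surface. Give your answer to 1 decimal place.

13.6°

Let the plane be z = a·easting + b·northing + c.
Hole 2−Hole 1: 155a + 959b = 11.4;  Hole 3−Hole 1: 928a + 278b = 215.5.
Solving gives a = 0.24029, b = −0.02695.
Gradient magnitude |∇z| = √(a² + b²) = √(0.05774 + 0.00073) = 0.24180.
True dip = arctan(0.24180) = 13.6°, dipping toward W (azimuth ≈ 276°).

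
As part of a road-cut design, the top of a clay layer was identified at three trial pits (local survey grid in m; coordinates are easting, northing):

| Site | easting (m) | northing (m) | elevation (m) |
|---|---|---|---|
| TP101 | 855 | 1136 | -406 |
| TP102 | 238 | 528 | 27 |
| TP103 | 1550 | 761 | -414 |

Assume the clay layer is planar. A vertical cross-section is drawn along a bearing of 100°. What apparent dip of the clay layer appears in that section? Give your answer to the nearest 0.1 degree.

9.8°

Let the plane be z = a·easting + b·northing + c.
TP102−TP101: −617a − 608b = 433;  TP103−TP101: 695a − 375b = −8.
Solving gives a = −0.25574, b = −0.45264.
Unit vector along 100° is (sin 100°, cos 100°) = (0.9848, -0.1736).
Slope in that direction = a·(0.9848) + b·(-0.1736) = −0.17326.
Apparent dip = arctan|0.17326| = 9.8° (true dip is 27.5°, so apparent ≤ true as expected).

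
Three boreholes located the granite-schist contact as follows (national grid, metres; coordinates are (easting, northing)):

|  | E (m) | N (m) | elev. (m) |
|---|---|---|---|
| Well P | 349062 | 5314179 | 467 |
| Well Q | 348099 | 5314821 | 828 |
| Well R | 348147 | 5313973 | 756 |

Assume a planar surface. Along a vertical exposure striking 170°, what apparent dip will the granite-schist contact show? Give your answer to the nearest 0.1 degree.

Let the plane be z = a·E + b·N + c.
Well Q−Well P: −963a + 642b = 361;  Well R−Well P: −915a − 206b = 289.
Solving gives a = −0.33075, b = 0.06618.
Unit vector along 170° is (sin 170°, cos 170°) = (0.1736, -0.9848).
Slope in that direction = a·(0.1736) + b·(-0.9848) = −0.12261.
Apparent dip = arctan|0.12261| = 7.0° (true dip is 18.6°, so apparent ≤ true as expected).

7.0°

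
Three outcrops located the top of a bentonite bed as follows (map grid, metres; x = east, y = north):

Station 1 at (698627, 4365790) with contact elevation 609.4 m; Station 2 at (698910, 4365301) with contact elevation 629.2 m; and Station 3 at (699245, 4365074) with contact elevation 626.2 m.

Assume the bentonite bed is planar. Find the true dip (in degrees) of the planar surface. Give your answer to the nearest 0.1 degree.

Two edge vectors: Station 1→Station 2 = (283, -489, 19.8), Station 1→Station 3 = (618, -716, 16.8).
Normal n = (Station 1→Station 2) × (Station 1→Station 3) = (5961.6, 7482, 99574).
So ∂z/∂x = −n_x/n_z = −0.05987 and ∂z/∂y = −n_y/n_z = −0.07514.
Gradient magnitude |∇z| = √(a² + b²) = √(0.00358 + 0.00565) = 0.09608.
True dip = arctan(0.09608) = 5.5°, dipping toward NE (azimuth ≈ 039°).

5.5°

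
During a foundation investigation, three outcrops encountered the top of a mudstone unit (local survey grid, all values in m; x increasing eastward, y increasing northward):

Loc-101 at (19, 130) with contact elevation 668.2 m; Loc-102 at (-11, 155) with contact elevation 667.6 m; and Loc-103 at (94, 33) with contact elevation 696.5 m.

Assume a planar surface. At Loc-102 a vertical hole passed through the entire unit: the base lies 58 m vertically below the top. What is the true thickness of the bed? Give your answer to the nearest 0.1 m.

Let the plane be z = a·x + b·y + c.
Loc-102−Loc-101: −30a + 25b = −0.6;  Loc-103−Loc-101: 75a − 97b = 28.3.
Solving gives a = −0.62734, b = −0.77681.
|∇z| = √(a²+b²) = 0.99850, so dip δ = arctan(0.99850) = 44.96°.
True thickness = vertical thickness × cos δ = 58 × cos 44.96° = 41.0 m.

41.0 m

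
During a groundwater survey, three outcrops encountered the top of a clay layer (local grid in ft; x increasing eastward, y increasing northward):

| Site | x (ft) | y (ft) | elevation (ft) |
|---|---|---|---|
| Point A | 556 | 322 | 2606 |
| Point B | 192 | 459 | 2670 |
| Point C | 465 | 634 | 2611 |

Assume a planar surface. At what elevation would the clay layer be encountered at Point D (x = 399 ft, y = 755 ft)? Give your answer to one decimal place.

2618.8 ft

Two edge vectors: Point A→Point B = (-364, 137, 64), Point A→Point C = (-91, 312, 5).
Normal n = (Point A→Point B) × (Point A→Point C) = (-19283, -4004, -101101).
So ∂z/∂x = −n_x/n_z = −0.19073 and ∂z/∂y = −n_y/n_z = −0.03960.
Intercept c from Point A: 2606 + 106.05 + 12.75 = 2724.80.
At (399, 755): z = −76.1 − 29.9 + 2724.80 = 2618.8 ft.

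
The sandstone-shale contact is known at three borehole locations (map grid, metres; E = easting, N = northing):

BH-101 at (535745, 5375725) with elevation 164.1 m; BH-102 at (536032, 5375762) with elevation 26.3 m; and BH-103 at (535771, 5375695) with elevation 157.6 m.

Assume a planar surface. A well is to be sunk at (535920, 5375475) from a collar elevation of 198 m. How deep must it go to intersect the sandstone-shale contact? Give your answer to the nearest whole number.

Let the plane be z = a·E + b·N + c.
BH-102−BH-101: 287a + 37b = −137.8;  BH-103−BH-101: 26a − 30b = −6.5.
Solving gives a = −0.45701003, b = −0.17940869.
Then c = 164.1 − a·535745 − b·5375725 = 1209456.73.
At (535920, 5375475): z_contact = −244920.8 − 964406.9 + 1209456.73 = 129.0 m.
Depth below ground = 198 − 129.0 = 69 m.

69 m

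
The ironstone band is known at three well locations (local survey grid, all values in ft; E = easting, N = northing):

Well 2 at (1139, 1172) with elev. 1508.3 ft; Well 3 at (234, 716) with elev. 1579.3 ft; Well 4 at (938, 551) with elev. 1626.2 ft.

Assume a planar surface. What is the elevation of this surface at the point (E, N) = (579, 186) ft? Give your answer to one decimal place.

1690.5 ft

Two edge vectors: Well 2→Well 3 = (-905, -456, 71), Well 2→Well 4 = (-201, -621, 117.9).
Normal n = (Well 2→Well 3) × (Well 2→Well 4) = (-9671.4, 92428.5, 470349).
So ∂z/∂E = −n_x/n_z = 0.020562 and ∂z/∂N = −n_y/n_z = −0.196510.
Intercept c from Well 2: 1508.3 − 23.42 + 230.31 = 1715.19.
At (579, 186): z = 11.9 − 36.6 + 1715.19 = 1690.5 ft.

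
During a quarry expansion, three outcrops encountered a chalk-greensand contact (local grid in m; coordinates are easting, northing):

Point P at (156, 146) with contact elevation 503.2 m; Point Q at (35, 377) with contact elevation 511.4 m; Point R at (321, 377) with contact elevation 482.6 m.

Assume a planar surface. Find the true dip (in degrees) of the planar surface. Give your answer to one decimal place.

5.8°

Let the plane be z = a·easting + b·northing + c.
Point Q−Point P: −121a + 231b = 8.2;  Point R−Point P: 165a + 231b = −20.6.
Solving gives a = −0.10070, b = −0.01725.
Gradient magnitude |∇z| = √(a² + b²) = √(0.01014 + 0.00030) = 0.10217.
True dip = arctan(0.10217) = 5.8°, dipping toward E (azimuth ≈ 080°).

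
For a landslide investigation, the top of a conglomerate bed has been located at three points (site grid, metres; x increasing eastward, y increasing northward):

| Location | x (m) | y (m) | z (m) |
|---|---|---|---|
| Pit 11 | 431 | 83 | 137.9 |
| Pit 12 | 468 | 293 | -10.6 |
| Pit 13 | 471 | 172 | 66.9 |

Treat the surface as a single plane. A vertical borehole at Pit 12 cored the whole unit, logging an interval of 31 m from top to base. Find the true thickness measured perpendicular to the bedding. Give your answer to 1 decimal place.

25.1 m

Let the plane be z = a·x + b·y + c.
Pit 12−Pit 11: 37a + 210b = −148.5;  Pit 13−Pit 11: 40a + 89b = −71.
Solving gives a = −0.33160, b = −0.64872.
|∇z| = √(a²+b²) = 0.72856, so dip δ = arctan(0.72856) = 36.08°.
True thickness = vertical thickness × cos δ = 31 × cos 36.08° = 25.1 m.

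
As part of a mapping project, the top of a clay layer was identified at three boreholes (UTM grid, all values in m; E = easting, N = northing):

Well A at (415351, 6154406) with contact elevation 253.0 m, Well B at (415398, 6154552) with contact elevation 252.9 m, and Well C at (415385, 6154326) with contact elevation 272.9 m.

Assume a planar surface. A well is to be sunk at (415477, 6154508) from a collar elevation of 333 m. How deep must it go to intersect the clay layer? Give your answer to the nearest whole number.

Let the plane be z = a·E + b·N + c.
Well B−Well A: 47a + 146b = −0.1;  Well C−Well A: 34a − 80b = 19.9.
Solving gives a = 0.33211829, b = −0.10759972.
Then c = 253 − a·415351 − b·6154406 = 524519.73.
At (415477, 6154508): z_contact = 137987.5 − 662223.4 + 524519.73 = 283.9 m.
Depth below ground = 333 − 283.9 = 49 m.

49 m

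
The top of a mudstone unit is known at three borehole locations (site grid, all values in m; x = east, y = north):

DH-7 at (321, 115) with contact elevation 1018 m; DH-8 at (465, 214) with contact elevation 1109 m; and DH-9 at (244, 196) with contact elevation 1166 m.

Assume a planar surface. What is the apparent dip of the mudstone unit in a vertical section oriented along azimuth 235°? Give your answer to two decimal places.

Let the plane be z = a·x + b·y + c.
DH-8−DH-7: 144a + 99b = 91;  DH-9−DH-7: −77a + 81b = 148.
Solving gives a = −0.37751, b = 1.46829.
Unit vector along 235° is (sin 235°, cos 235°) = (-0.8192, -0.5736).
Slope in that direction = a·(-0.8192) + b·(-0.5736) = −0.53294.
Apparent dip = arctan|0.53294| = 28.06° (true dip is 56.6°, so apparent ≤ true as expected).

28.06°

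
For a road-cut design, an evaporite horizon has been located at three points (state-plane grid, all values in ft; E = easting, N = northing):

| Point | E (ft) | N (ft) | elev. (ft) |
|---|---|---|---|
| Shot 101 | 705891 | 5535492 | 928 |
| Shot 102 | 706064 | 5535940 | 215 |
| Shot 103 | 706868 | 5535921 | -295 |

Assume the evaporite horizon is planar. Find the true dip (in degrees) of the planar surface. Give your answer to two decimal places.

56.16°

Two edge vectors: Shot 101→Shot 102 = (173, 448, -713), Shot 101→Shot 103 = (977, 429, -1223).
Normal n = (Shot 101→Shot 102) × (Shot 101→Shot 103) = (-242027, -485022, -363479).
So ∂z/∂E = −n_x/n_z = −0.66586 and ∂z/∂N = −n_y/n_z = −1.33439.
Gradient magnitude |∇z| = √(a² + b²) = √(0.44337 + 1.78059) = 1.49130.
True dip = arctan(1.49130) = 56.16°, dipping toward NNE (azimuth ≈ 027°).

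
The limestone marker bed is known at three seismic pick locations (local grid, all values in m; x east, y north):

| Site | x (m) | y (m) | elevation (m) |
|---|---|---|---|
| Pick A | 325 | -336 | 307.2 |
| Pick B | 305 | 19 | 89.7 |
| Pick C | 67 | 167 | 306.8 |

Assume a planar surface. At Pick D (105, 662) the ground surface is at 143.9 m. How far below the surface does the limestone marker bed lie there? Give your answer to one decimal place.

228.7 m

Let the plane be z = a·x + b·y + c.
Pick B−Pick A: −20a + 355b = −217.5;  Pick C−Pick A: −258a + 503b = −0.4.
Solving gives a = −1.34013, b = −0.68818.
Then c = 307.2 − a·325 − b·-336 = 511.51.
At (105, 662): z_contact = −140.71 − 455.57 + 511.51 = -84.77 m.
Depth below ground = 143.9 − (-84.77) = 228.7 m.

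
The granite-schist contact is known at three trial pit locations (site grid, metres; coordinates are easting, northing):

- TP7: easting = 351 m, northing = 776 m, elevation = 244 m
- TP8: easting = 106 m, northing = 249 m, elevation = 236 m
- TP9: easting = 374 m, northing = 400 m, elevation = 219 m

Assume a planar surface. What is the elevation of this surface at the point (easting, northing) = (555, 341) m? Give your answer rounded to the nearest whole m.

Let the plane be z = a·easting + b·northing + c.
TP8−TP7: −245a − 527b = −8;  TP9−TP7: 23a − 376b = −25.
Solving gives a = −0.09753, b = 0.06052.
Then c = 244 − a·351 − b·776 = 231.27.
At (555, 341): z = −54.1 + 20.6 + 231.27 = 197.8 m.

198 m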